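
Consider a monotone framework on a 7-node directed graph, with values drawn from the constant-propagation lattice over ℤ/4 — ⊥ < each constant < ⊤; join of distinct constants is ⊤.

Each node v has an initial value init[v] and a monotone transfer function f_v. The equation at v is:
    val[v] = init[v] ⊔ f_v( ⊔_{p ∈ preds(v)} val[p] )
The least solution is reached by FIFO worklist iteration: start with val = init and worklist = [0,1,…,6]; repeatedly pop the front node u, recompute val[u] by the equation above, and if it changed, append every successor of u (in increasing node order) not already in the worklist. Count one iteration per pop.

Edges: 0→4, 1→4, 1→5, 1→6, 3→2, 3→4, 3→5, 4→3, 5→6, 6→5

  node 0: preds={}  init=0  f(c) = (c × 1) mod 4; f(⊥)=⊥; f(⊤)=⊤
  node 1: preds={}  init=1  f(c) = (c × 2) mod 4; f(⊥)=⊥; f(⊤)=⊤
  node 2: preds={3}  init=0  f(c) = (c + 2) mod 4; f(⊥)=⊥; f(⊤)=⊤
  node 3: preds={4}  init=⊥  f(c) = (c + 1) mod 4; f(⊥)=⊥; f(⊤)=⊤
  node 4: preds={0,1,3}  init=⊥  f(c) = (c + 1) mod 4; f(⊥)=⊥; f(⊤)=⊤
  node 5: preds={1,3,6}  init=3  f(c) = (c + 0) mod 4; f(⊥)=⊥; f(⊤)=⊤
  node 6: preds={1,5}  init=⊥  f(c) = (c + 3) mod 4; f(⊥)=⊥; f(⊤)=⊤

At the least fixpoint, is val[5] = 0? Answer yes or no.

no

Worklist (11 pops):
  #1 pop 0: in=⊥ → 0 (no change)
  #2 pop 1: in=⊥ → 1 (no change)
  #3 pop 2: in=⊥ → 0 (no change)
  #4 pop 3: in=⊥ → ⊥ (no change)
  #5 pop 4: in=⊤ → ⊤ (was ⊥); enqueue [3]
  #6 pop 5: in=1 → ⊤ (was 3); enqueue []
  #7 pop 6: in=⊤ → ⊤ (was ⊥); enqueue [5]
  #8 pop 3: in=⊤ → ⊤ (was ⊥); enqueue [2,4]
  #9 pop 5: in=⊤ → ⊤ (no change)
  #10 pop 2: in=⊤ → ⊤ (was 0); enqueue []
  #11 pop 4: in=⊤ → ⊤ (no change)

Fixpoint:
  val[0] = 0
  val[1] = 1
  val[2] = ⊤
  val[3] = ⊤
  val[4] = ⊤
  val[5] = ⊤
  val[6] = ⊤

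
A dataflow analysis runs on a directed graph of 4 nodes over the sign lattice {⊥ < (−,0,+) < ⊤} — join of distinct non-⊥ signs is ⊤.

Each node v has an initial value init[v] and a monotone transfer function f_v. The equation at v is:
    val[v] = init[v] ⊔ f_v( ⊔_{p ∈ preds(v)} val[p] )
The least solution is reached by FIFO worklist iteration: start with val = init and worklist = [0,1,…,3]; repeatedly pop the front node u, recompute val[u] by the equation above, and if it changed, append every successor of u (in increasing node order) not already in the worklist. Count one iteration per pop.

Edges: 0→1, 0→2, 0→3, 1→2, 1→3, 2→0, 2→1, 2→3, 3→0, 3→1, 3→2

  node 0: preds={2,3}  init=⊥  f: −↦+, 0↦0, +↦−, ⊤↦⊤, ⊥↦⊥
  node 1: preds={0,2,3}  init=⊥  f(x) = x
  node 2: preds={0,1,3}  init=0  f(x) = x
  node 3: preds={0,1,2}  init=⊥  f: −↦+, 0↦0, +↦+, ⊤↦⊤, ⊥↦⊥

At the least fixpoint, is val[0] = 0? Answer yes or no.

Iteration log — 7 steps:
  step 1. node 0  ⊔preds=0  new=0  old=⊥  +wl: 
  step 2. node 1  ⊔preds=0  new=0  old=⊥  +wl: 
  step 3. node 2  ⊔preds=0  new=0  stable
  step 4. node 3  ⊔preds=0  new=0  old=⊥  +wl: 0,1,2
  step 5. node 0  ⊔preds=0  new=0  stable
  step 6. node 1  ⊔preds=0  new=0  stable
  step 7. node 2  ⊔preds=0  new=0  stable

Least fixpoint reached:
  node 0: 0
  node 1: 0
  node 2: 0
  node 3: 0

yes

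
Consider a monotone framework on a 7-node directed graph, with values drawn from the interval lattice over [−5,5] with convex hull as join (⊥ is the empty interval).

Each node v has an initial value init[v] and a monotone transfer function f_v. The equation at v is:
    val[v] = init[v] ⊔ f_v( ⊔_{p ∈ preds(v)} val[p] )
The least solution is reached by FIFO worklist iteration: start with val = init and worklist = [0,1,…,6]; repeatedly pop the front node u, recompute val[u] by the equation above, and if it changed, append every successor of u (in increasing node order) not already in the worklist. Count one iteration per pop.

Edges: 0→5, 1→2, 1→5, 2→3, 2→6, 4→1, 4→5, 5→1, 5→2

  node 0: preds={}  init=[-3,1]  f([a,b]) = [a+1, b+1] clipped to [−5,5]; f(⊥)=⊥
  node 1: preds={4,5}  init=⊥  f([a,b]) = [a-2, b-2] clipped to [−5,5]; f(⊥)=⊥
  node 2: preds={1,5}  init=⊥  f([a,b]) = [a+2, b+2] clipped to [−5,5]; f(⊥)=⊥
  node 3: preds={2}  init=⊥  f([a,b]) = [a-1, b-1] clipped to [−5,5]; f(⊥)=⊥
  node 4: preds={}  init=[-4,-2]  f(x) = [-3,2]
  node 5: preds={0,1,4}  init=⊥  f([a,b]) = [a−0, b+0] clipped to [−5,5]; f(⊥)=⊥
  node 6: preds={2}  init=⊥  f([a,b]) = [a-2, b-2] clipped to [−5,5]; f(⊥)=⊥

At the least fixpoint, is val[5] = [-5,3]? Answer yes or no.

Iteration log — 12 steps:
  step 1. node 0  ⊔preds=⊥  new=[-3,1]  stable
  step 2. node 1  ⊔preds=[-4,-2]  new=[-5,-4]  old=⊥  +wl: 
  step 3. node 2  ⊔preds=[-5,-4]  new=[-3,-2]  old=⊥  +wl: 
  step 4. node 3  ⊔preds=[-3,-2]  new=[-4,-3]  old=⊥  +wl: 
  step 5. node 4  ⊔preds=⊥  new=[-4,2]  old=[-4,-2]  +wl: 1
  step 6. node 5  ⊔preds=[-5,2]  new=[-5,2]  old=⊥  +wl: 2
  step 7. node 6  ⊔preds=[-3,-2]  new=[-5,-4]  old=⊥  +wl: 
  step 8. node 1  ⊔preds=[-5,2]  new=[-5,0]  old=[-5,-4]  +wl: 5
  step 9. node 2  ⊔preds=[-5,2]  new=[-3,4]  old=[-3,-2]  +wl: 3,6
  step 10. node 5  ⊔preds=[-5,2]  new=[-5,2]  stable
  step 11. node 3  ⊔preds=[-3,4]  new=[-4,3]  old=[-4,-3]  +wl: 
  step 12. node 6  ⊔preds=[-3,4]  new=[-5,2]  old=[-5,-4]  +wl: 

Least fixpoint reached:
  node 0: [-3,1]
  node 1: [-5,0]
  node 2: [-3,4]
  node 3: [-4,3]
  node 4: [-4,2]
  node 5: [-5,2]
  node 6: [-5,2]

no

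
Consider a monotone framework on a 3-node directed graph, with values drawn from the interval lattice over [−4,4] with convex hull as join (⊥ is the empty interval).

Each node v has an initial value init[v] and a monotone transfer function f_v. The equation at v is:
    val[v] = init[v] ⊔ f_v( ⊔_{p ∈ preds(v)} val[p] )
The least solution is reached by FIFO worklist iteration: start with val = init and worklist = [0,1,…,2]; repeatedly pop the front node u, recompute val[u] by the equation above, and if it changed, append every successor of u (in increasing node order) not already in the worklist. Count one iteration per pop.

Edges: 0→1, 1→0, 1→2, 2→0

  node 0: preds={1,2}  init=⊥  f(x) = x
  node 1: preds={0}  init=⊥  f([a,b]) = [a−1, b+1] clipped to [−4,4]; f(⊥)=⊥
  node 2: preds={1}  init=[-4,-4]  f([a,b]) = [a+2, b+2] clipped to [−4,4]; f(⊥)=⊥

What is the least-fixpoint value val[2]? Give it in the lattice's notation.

Iteration log — 17 steps:
  step 1. node 0  ⊔preds=[-4,-4]  new=[-4,-4]  old=⊥  +wl: 
  step 2. node 1  ⊔preds=[-4,-4]  new=[-4,-3]  old=⊥  +wl: 0
  step 3. node 2  ⊔preds=[-4,-3]  new=[-4,-1]  old=[-4,-4]  +wl: 
  step 4. node 0  ⊔preds=[-4,-1]  new=[-4,-1]  old=[-4,-4]  +wl: 1
  step 5. node 1  ⊔preds=[-4,-1]  new=[-4,0]  old=[-4,-3]  +wl: 0,2
  step 6. node 0  ⊔preds=[-4,0]  new=[-4,0]  old=[-4,-1]  +wl: 1
  step 7. node 2  ⊔preds=[-4,0]  new=[-4,2]  old=[-4,-1]  +wl: 0
  step 8. node 1  ⊔preds=[-4,0]  new=[-4,1]  old=[-4,0]  +wl: 2
  step 9. node 0  ⊔preds=[-4,2]  new=[-4,2]  old=[-4,0]  +wl: 1
  step 10. node 2  ⊔preds=[-4,1]  new=[-4,3]  old=[-4,2]  +wl: 0
  step 11. node 1  ⊔preds=[-4,2]  new=[-4,3]  old=[-4,1]  +wl: 2
  step 12. node 0  ⊔preds=[-4,3]  new=[-4,3]  old=[-4,2]  +wl: 1
  step 13. node 2  ⊔preds=[-4,3]  new=[-4,4]  old=[-4,3]  +wl: 0
  step 14. node 1  ⊔preds=[-4,3]  new=[-4,4]  old=[-4,3]  +wl: 2
  step 15. node 0  ⊔preds=[-4,4]  new=[-4,4]  old=[-4,3]  +wl: 1
  step 16. node 2  ⊔preds=[-4,4]  new=[-4,4]  stable
  step 17. node 1  ⊔preds=[-4,4]  new=[-4,4]  stable

Least fixpoint reached:
  node 0: [-4,4]
  node 1: [-4,4]
  node 2: [-4,4]

[-4,4]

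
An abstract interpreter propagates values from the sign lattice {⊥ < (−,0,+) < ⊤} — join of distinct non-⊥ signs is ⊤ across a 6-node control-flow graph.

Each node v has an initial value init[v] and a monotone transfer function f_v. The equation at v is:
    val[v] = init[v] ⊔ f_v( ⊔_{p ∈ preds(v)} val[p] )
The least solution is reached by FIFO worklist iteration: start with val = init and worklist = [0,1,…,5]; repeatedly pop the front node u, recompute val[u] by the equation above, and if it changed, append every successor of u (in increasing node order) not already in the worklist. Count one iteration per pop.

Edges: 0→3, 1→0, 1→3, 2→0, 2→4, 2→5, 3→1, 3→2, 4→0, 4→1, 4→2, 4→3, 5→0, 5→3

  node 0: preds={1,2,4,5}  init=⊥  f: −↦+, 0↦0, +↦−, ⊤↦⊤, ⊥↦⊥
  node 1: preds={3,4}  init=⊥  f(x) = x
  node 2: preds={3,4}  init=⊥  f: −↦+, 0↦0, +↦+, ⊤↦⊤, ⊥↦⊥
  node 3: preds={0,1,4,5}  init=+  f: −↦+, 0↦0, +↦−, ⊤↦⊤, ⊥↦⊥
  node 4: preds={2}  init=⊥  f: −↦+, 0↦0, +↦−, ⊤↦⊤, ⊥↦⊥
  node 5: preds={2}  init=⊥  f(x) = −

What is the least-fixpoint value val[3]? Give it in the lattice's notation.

⊤

Iteration log — 17 steps:
  step 1. node 0  ⊔preds=⊥  new=⊥  stable
  step 2. node 1  ⊔preds=+  new=+  old=⊥  +wl: 0
  step 3. node 2  ⊔preds=+  new=+  old=⊥  +wl: 
  step 4. node 3  ⊔preds=+  new=⊤  old=+  +wl: 1,2
  step 5. node 4  ⊔preds=+  new=−  old=⊥  +wl: 3
  step 6. node 5  ⊔preds=+  new=−  old=⊥  +wl: 
  step 7. node 0  ⊔preds=⊤  new=⊤  old=⊥  +wl: 
  step 8. node 1  ⊔preds=⊤  new=⊤  old=+  +wl: 0
  step 9. node 2  ⊔preds=⊤  new=⊤  old=+  +wl: 4,5
  step 10. node 3  ⊔preds=⊤  new=⊤  stable
  step 11. node 0  ⊔preds=⊤  new=⊤  stable
  step 12. node 4  ⊔preds=⊤  new=⊤  old=−  +wl: 0,1,2,3
  step 13. node 5  ⊔preds=⊤  new=−  stable
  step 14. node 0  ⊔preds=⊤  new=⊤  stable
  step 15. node 1  ⊔preds=⊤  new=⊤  stable
  step 16. node 2  ⊔preds=⊤  new=⊤  stable
  step 17. node 3  ⊔preds=⊤  new=⊤  stable

Least fixpoint reached:
  node 0: ⊤
  node 1: ⊤
  node 2: ⊤
  node 3: ⊤
  node 4: ⊤
  node 5: −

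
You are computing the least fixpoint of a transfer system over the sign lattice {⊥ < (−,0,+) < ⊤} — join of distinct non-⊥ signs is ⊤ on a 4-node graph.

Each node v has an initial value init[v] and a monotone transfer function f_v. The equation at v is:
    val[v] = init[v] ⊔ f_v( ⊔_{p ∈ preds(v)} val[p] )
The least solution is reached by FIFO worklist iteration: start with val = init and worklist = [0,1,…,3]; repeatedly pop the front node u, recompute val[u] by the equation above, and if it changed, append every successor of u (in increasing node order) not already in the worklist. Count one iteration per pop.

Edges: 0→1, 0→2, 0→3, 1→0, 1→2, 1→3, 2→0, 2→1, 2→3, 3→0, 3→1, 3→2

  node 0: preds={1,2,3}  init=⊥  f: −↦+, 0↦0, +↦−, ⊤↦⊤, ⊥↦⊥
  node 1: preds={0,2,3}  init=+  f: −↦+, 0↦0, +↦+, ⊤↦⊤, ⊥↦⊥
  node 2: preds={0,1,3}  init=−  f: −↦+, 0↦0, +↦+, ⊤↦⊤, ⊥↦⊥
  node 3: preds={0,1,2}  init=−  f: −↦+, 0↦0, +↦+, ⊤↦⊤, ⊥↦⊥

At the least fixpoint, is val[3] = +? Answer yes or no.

Worklist (7 pops):
  #1 pop 0: in=⊤ → ⊤ (was ⊥); enqueue []
  #2 pop 1: in=⊤ → ⊤ (was +); enqueue [0]
  #3 pop 2: in=⊤ → ⊤ (was −); enqueue [1]
  #4 pop 3: in=⊤ → ⊤ (was −); enqueue [2]
  #5 pop 0: in=⊤ → ⊤ (no change)
  #6 pop 1: in=⊤ → ⊤ (no change)
  #7 pop 2: in=⊤ → ⊤ (no change)

Fixpoint:
  val[0] = ⊤
  val[1] = ⊤
  val[2] = ⊤
  val[3] = ⊤

no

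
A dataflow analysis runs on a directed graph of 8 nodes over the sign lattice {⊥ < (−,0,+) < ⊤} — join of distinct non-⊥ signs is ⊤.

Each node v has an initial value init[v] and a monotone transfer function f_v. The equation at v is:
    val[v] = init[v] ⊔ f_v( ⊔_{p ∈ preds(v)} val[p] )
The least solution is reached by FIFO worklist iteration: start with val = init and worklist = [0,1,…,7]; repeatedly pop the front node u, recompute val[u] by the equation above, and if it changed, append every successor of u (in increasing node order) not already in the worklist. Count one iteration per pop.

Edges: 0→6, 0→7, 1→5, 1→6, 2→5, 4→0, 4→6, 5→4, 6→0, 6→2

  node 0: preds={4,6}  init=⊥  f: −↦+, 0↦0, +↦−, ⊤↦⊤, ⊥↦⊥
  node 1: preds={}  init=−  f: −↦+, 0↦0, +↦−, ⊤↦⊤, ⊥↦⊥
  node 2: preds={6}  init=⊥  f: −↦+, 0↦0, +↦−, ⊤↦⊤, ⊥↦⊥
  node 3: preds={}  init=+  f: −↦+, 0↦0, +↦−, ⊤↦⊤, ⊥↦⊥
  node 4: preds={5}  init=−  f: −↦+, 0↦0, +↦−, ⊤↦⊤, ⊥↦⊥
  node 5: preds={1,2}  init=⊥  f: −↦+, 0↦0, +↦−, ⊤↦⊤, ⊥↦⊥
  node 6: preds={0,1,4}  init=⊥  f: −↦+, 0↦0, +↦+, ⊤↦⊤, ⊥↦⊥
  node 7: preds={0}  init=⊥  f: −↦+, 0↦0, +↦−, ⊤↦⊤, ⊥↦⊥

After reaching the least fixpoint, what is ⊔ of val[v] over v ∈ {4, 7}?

Worklist (17 pops):
  #1 pop 0: in=− → + (was ⊥); enqueue []
  #2 pop 1: in=⊥ → − (no change)
  #3 pop 2: in=⊥ → ⊥ (no change)
  #4 pop 3: in=⊥ → + (no change)
  #5 pop 4: in=⊥ → − (no change)
  #6 pop 5: in=− → + (was ⊥); enqueue [4]
  #7 pop 6: in=⊤ → ⊤ (was ⊥); enqueue [0,2]
  #8 pop 7: in=+ → − (was ⊥); enqueue []
  #9 pop 4: in=+ → − (no change)
  #10 pop 0: in=⊤ → ⊤ (was +); enqueue [6,7]
  #11 pop 2: in=⊤ → ⊤ (was ⊥); enqueue [5]
  #12 pop 6: in=⊤ → ⊤ (no change)
  #13 pop 7: in=⊤ → ⊤ (was −); enqueue []
  #14 pop 5: in=⊤ → ⊤ (was +); enqueue [4]
  #15 pop 4: in=⊤ → ⊤ (was −); enqueue [0,6]
  #16 pop 0: in=⊤ → ⊤ (no change)
  #17 pop 6: in=⊤ → ⊤ (no change)

Fixpoint:
  val[0] = ⊤
  val[1] = −
  val[2] = ⊤
  val[3] = +
  val[4] = ⊤
  val[5] = ⊤
  val[6] = ⊤
  val[7] = ⊤

⊤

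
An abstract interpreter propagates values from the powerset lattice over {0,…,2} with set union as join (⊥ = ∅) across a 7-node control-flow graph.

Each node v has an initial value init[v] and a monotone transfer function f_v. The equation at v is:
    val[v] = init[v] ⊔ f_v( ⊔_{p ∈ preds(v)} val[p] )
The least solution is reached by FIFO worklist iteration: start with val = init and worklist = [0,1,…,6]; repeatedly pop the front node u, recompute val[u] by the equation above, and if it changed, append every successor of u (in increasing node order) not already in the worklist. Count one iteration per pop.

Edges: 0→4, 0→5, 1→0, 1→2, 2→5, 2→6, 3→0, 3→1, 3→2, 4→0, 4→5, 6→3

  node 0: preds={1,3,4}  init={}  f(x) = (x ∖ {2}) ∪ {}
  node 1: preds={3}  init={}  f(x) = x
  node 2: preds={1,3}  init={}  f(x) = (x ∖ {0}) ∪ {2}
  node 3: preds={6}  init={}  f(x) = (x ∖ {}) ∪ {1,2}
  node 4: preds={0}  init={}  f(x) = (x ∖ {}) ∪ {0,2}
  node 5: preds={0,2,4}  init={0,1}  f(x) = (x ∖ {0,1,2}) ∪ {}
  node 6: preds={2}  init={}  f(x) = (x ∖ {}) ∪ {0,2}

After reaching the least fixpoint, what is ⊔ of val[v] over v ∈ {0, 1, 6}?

{0,1,2}

Worklist (19 pops):
  #1 pop 0: in={} → {} (no change)
  #2 pop 1: in={} → {} (no change)
  #3 pop 2: in={} → {2} (was {}); enqueue []
  #4 pop 3: in={} → {1,2} (was {}); enqueue [0,1,2]
  #5 pop 4: in={} → {0,2} (was {}); enqueue []
  #6 pop 5: in={0,2} → {0,1} (no change)
  #7 pop 6: in={2} → {0,2} (was {}); enqueue [3]
  #8 pop 0: in={0,1,2} → {0,1} (was {}); enqueue [4,5]
  #9 pop 1: in={1,2} → {1,2} (was {}); enqueue [0]
  #10 pop 2: in={1,2} → {1,2} (was {2}); enqueue [6]
  #11 pop 3: in={0,2} → {0,1,2} (was {1,2}); enqueue [1,2]
  #12 pop 4: in={0,1} → {0,1,2} (was {0,2}); enqueue []
  #13 pop 5: in={0,1,2} → {0,1} (no change)
  #14 pop 0: in={0,1,2} → {0,1} (no change)
  #15 pop 6: in={1,2} → {0,1,2} (was {0,2}); enqueue [3]
  #16 pop 1: in={0,1,2} → {0,1,2} (was {1,2}); enqueue [0]
  #17 pop 2: in={0,1,2} → {1,2} (no change)
  #18 pop 3: in={0,1,2} → {0,1,2} (no change)
  #19 pop 0: in={0,1,2} → {0,1} (no change)

Fixpoint:
  val[0] = {0,1}
  val[1] = {0,1,2}
  val[2] = {1,2}
  val[3] = {0,1,2}
  val[4] = {0,1,2}
  val[5] = {0,1}
  val[6] = {0,1,2}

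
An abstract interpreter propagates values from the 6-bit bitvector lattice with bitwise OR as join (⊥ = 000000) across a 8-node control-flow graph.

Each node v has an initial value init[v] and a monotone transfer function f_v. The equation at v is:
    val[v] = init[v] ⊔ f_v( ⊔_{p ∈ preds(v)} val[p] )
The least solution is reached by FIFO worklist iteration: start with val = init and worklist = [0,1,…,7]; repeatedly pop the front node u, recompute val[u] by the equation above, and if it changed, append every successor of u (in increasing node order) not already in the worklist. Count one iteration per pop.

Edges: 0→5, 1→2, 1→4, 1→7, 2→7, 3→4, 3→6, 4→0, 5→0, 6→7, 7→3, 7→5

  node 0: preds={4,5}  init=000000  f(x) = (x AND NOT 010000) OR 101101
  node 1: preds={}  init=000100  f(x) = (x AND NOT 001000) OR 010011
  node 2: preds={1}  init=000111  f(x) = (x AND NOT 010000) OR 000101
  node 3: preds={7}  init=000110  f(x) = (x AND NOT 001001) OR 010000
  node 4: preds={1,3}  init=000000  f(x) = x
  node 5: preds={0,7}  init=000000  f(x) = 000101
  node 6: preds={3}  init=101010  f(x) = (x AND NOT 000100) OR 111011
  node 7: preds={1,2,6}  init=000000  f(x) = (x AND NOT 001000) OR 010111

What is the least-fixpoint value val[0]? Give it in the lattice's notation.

101111

Trace (14 dequeues):
  [1] u=0 | in 000000 | out 101101 | prev 000000 | push {}
  [2] u=1 | in 000000 | out 010111 | prev 000100 | push {}
  [3] u=2 | in 010111 | out 000111 | ==
  [4] u=3 | in 000000 | out 010110 | prev 000110 | push {}
  [5] u=4 | in 010111 | out 010111 | prev 000000 | push {0}
  [6] u=5 | in 101101 | out 000101 | prev 000000 | push {}
  [7] u=6 | in 010110 | out 111011 | prev 101010 | push {}
  [8] u=7 | in 111111 | out 110111 | prev 000000 | push {3,5}
  [9] u=0 | in 010111 | out 101111 | prev 101101 | push {}
  [10] u=3 | in 110111 | out 110110 | prev 010110 | push {4,6}
  [11] u=5 | in 111111 | out 000101 | ==
  [12] u=4 | in 110111 | out 110111 | prev 010111 | push {0}
  [13] u=6 | in 110110 | out 111011 | ==
  [14] u=0 | in 110111 | out 101111 | ==

Converged values:
  [0] 101111
  [1] 010111
  [2] 000111
  [3] 110110
  [4] 110111
  [5] 000101
  [6] 111011
  [7] 110111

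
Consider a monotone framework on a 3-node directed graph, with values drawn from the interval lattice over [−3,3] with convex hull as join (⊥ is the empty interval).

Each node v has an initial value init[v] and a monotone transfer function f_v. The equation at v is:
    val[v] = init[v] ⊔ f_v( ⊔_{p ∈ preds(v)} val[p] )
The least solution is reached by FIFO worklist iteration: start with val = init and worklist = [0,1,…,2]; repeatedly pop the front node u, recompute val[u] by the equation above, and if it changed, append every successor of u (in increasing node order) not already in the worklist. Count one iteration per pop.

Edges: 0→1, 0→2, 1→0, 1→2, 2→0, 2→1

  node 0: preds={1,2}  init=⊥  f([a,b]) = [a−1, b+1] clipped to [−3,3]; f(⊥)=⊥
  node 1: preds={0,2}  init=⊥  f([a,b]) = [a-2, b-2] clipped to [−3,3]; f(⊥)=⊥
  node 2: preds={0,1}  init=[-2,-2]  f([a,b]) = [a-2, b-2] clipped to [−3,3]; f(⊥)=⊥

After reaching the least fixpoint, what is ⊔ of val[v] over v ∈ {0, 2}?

Worklist (5 pops):
  #1 pop 0: in=[-2,-2] → [-3,-1] (was ⊥); enqueue []
  #2 pop 1: in=[-3,-1] → [-3,-3] (was ⊥); enqueue [0]
  #3 pop 2: in=[-3,-1] → [-3,-2] (was [-2,-2]); enqueue [1]
  #4 pop 0: in=[-3,-2] → [-3,-1] (no change)
  #5 pop 1: in=[-3,-1] → [-3,-3] (no change)

Fixpoint:
  val[0] = [-3,-1]
  val[1] = [-3,-3]
  val[2] = [-3,-2]

[-3,-1]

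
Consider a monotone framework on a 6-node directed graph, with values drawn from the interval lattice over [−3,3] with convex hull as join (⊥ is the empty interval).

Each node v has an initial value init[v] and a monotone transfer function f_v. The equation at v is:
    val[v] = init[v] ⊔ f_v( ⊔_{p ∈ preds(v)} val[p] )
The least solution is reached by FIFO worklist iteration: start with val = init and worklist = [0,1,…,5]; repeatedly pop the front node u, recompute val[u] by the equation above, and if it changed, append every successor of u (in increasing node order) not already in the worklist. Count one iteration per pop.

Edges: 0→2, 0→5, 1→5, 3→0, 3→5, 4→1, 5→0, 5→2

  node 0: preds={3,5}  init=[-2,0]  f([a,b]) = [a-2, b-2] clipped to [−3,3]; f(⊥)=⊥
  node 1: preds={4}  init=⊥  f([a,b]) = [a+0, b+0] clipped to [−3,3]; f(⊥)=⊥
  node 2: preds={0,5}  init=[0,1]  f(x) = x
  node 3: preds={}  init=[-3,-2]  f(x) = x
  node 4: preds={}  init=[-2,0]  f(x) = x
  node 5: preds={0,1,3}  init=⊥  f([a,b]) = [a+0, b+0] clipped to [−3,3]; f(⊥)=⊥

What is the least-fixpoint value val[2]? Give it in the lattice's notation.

Trace (8 dequeues):
  [1] u=0 | in [-3,-2] | out [-3,0] | prev [-2,0] | push {}
  [2] u=1 | in [-2,0] | out [-2,0] | prev ⊥ | push {}
  [3] u=2 | in [-3,0] | out [-3,1] | prev [0,1] | push {}
  [4] u=3 | in ⊥ | out [-3,-2] | ==
  [5] u=4 | in ⊥ | out [-2,0] | ==
  [6] u=5 | in [-3,0] | out [-3,0] | prev ⊥ | push {0,2}
  [7] u=0 | in [-3,0] | out [-3,0] | ==
  [8] u=2 | in [-3,0] | out [-3,1] | ==

Converged values:
  [0] [-3,0]
  [1] [-2,0]
  [2] [-3,1]
  [3] [-3,-2]
  [4] [-2,0]
  [5] [-3,0]

[-3,1]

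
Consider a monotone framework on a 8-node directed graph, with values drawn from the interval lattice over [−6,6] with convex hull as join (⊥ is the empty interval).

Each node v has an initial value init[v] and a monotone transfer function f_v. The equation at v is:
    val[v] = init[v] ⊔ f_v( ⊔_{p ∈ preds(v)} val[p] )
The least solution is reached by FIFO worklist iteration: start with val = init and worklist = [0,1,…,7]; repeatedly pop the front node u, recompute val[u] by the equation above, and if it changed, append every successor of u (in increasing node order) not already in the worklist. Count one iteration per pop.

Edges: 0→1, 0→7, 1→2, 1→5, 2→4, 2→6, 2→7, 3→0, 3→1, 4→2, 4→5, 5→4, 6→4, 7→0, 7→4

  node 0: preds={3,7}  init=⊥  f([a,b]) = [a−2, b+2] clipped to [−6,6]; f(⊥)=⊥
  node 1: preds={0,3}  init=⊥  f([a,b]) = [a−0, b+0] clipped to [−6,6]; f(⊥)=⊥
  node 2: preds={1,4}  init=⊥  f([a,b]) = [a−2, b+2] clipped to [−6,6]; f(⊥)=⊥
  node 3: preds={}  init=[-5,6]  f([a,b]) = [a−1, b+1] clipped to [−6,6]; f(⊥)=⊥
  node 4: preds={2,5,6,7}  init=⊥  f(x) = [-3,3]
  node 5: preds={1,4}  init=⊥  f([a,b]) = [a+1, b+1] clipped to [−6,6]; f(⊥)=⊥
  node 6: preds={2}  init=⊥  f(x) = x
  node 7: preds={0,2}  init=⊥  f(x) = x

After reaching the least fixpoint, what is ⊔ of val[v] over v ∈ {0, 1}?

[-6,6]

Iteration log — 11 steps:
  step 1. node 0  ⊔preds=[-5,6]  new=[-6,6]  old=⊥  +wl: 
  step 2. node 1  ⊔preds=[-6,6]  new=[-6,6]  old=⊥  +wl: 
  step 3. node 2  ⊔preds=[-6,6]  new=[-6,6]  old=⊥  +wl: 
  step 4. node 3  ⊔preds=⊥  new=[-5,6]  stable
  step 5. node 4  ⊔preds=[-6,6]  new=[-3,3]  old=⊥  +wl: 2
  step 6. node 5  ⊔preds=[-6,6]  new=[-5,6]  old=⊥  +wl: 4
  step 7. node 6  ⊔preds=[-6,6]  new=[-6,6]  old=⊥  +wl: 
  step 8. node 7  ⊔preds=[-6,6]  new=[-6,6]  old=⊥  +wl: 0
  step 9. node 2  ⊔preds=[-6,6]  new=[-6,6]  stable
  step 10. node 4  ⊔preds=[-6,6]  new=[-3,3]  stable
  step 11. node 0  ⊔preds=[-6,6]  new=[-6,6]  stable

Least fixpoint reached:
  node 0: [-6,6]
  node 1: [-6,6]
  node 2: [-6,6]
  node 3: [-5,6]
  node 4: [-3,3]
  node 5: [-5,6]
  node 6: [-6,6]
  node 7: [-6,6]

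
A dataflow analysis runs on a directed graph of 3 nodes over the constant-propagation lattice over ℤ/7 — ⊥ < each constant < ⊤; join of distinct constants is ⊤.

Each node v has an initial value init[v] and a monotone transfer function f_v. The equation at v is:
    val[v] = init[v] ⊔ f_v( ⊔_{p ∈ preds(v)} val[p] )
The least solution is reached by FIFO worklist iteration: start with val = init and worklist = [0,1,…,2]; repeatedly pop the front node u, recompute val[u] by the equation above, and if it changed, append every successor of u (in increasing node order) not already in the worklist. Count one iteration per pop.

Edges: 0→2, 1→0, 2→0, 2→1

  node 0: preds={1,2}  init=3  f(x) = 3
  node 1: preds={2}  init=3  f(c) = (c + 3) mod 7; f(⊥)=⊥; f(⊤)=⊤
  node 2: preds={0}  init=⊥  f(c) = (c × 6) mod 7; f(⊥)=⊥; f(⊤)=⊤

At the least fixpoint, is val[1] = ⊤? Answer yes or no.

yes

Iteration log — 6 steps:
  step 1. node 0  ⊔preds=3  new=3  stable
  step 2. node 1  ⊔preds=⊥  new=3  stable
  step 3. node 2  ⊔preds=3  new=4  old=⊥  +wl: 0,1
  step 4. node 0  ⊔preds=⊤  new=3  stable
  step 5. node 1  ⊔preds=4  new=⊤  old=3  +wl: 0
  step 6. node 0  ⊔preds=⊤  new=3  stable

Least fixpoint reached:
  node 0: 3
  node 1: ⊤
  node 2: 4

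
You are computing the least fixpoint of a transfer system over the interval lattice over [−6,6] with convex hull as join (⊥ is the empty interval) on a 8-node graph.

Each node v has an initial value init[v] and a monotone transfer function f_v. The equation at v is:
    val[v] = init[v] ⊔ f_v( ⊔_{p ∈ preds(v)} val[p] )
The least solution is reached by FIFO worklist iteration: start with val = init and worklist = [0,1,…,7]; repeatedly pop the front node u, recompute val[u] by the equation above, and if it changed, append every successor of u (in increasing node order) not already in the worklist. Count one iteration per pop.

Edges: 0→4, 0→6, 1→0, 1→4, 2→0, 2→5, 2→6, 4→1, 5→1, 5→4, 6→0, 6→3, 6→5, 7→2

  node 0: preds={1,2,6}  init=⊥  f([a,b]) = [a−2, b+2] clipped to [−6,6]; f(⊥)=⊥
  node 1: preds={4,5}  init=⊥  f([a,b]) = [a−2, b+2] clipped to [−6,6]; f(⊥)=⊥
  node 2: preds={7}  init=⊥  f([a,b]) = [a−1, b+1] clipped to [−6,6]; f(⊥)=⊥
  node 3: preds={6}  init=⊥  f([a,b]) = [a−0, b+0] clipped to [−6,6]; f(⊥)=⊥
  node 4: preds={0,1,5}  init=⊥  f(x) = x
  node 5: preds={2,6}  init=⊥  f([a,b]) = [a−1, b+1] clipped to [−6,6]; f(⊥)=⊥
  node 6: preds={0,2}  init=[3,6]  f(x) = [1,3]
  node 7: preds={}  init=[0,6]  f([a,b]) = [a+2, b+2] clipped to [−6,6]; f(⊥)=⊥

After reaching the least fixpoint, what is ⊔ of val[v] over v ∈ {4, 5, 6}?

[-6,6]

Iteration log — 20 steps:
  step 1. node 0  ⊔preds=[3,6]  new=[1,6]  old=⊥  +wl: 
  step 2. node 1  ⊔preds=⊥  new=⊥  stable
  step 3. node 2  ⊔preds=[0,6]  new=[-1,6]  old=⊥  +wl: 0
  step 4. node 3  ⊔preds=[3,6]  new=[3,6]  old=⊥  +wl: 
  step 5. node 4  ⊔preds=[1,6]  new=[1,6]  old=⊥  +wl: 1
  step 6. node 5  ⊔preds=[-1,6]  new=[-2,6]  old=⊥  +wl: 4
  step 7. node 6  ⊔preds=[-1,6]  new=[1,6]  old=[3,6]  +wl: 3,5
  step 8. node 7  ⊔preds=⊥  new=[0,6]  stable
  step 9. node 0  ⊔preds=[-1,6]  new=[-3,6]  old=[1,6]  +wl: 6
  step 10. node 1  ⊔preds=[-2,6]  new=[-4,6]  old=⊥  +wl: 0
  step 11. node 4  ⊔preds=[-4,6]  new=[-4,6]  old=[1,6]  +wl: 1
  step 12. node 3  ⊔preds=[1,6]  new=[1,6]  old=[3,6]  +wl: 
  step 13. node 5  ⊔preds=[-1,6]  new=[-2,6]  stable
  step 14. node 6  ⊔preds=[-3,6]  new=[1,6]  stable
  step 15. node 0  ⊔preds=[-4,6]  new=[-6,6]  old=[-3,6]  +wl: 4,6
  step 16. node 1  ⊔preds=[-4,6]  new=[-6,6]  old=[-4,6]  +wl: 0
  step 17. node 4  ⊔preds=[-6,6]  new=[-6,6]  old=[-4,6]  +wl: 1
  step 18. node 6  ⊔preds=[-6,6]  new=[1,6]  stable
  step 19. node 0  ⊔preds=[-6,6]  new=[-6,6]  stable
  step 20. node 1  ⊔preds=[-6,6]  new=[-6,6]  stable

Least fixpoint reached:
  node 0: [-6,6]
  node 1: [-6,6]
  node 2: [-1,6]
  node 3: [1,6]
  node 4: [-6,6]
  node 5: [-2,6]
  node 6: [1,6]
  node 7: [0,6]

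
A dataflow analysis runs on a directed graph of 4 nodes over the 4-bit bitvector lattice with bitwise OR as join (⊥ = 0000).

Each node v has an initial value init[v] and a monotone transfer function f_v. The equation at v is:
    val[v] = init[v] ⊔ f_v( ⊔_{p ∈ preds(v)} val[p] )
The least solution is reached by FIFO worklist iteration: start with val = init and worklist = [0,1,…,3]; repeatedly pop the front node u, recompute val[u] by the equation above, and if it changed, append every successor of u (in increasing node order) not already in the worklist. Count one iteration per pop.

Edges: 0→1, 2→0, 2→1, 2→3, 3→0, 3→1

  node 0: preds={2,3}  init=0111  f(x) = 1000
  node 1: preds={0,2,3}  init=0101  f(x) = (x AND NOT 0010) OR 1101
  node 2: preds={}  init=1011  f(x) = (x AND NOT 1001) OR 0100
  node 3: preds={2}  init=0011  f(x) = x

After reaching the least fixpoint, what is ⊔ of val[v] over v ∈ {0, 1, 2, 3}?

1111

Worklist (6 pops):
  #1 pop 0: in=1011 → 1111 (was 0111); enqueue []
  #2 pop 1: in=1111 → 1101 (was 0101); enqueue []
  #3 pop 2: in=0000 → 1111 (was 1011); enqueue [0,1]
  #4 pop 3: in=1111 → 1111 (was 0011); enqueue []
  #5 pop 0: in=1111 → 1111 (no change)
  #6 pop 1: in=1111 → 1101 (no change)

Fixpoint:
  val[0] = 1111
  val[1] = 1101
  val[2] = 1111
  val[3] = 1111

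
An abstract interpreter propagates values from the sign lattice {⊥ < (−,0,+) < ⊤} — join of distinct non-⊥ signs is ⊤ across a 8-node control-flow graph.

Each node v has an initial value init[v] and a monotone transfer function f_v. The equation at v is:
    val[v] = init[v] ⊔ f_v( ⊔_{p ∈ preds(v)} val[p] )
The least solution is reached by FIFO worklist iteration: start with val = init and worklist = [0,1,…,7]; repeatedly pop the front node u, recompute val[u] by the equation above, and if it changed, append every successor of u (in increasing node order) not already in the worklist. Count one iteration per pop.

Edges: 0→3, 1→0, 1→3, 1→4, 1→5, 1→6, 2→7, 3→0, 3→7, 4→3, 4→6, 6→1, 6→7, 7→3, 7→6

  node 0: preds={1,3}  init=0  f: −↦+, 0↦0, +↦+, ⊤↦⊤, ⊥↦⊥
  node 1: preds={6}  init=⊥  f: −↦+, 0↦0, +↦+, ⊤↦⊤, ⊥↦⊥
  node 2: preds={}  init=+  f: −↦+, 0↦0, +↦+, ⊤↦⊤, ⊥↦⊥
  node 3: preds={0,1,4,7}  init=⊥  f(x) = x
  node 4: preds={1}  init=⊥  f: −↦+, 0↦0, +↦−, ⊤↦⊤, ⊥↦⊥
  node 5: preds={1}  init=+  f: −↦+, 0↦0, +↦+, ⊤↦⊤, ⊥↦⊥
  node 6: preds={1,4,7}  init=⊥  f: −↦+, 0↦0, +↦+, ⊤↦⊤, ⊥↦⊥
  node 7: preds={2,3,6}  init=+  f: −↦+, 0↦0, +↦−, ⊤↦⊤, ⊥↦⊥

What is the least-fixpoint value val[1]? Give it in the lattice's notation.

Iteration log — 24 steps:
  step 1. node 0  ⊔preds=⊥  new=0  stable
  step 2. node 1  ⊔preds=⊥  new=⊥  stable
  step 3. node 2  ⊔preds=⊥  new=+  stable
  step 4. node 3  ⊔preds=⊤  new=⊤  old=⊥  +wl: 0
  step 5. node 4  ⊔preds=⊥  new=⊥  stable
  step 6. node 5  ⊔preds=⊥  new=+  stable
  step 7. node 6  ⊔preds=+  new=+  old=⊥  +wl: 1
  step 8. node 7  ⊔preds=⊤  new=⊤  old=+  +wl: 3,6
  step 9. node 0  ⊔preds=⊤  new=⊤  old=0  +wl: 
  step 10. node 1  ⊔preds=+  new=+  old=⊥  +wl: 0,4,5
  step 11. node 3  ⊔preds=⊤  new=⊤  stable
  step 12. node 6  ⊔preds=⊤  new=⊤  old=+  +wl: 1,7
  step 13. node 0  ⊔preds=⊤  new=⊤  stable
  step 14. node 4  ⊔preds=+  new=−  old=⊥  +wl: 3,6
  step 15. node 5  ⊔preds=+  new=+  stable
  step 16. node 1  ⊔preds=⊤  new=⊤  old=+  +wl: 0,4,5
  step 17. node 7  ⊔preds=⊤  new=⊤  stable
  step 18. node 3  ⊔preds=⊤  new=⊤  stable
  step 19. node 6  ⊔preds=⊤  new=⊤  stable
  step 20. node 0  ⊔preds=⊤  new=⊤  stable
  step 21. node 4  ⊔preds=⊤  new=⊤  old=−  +wl: 3,6
  step 22. node 5  ⊔preds=⊤  new=⊤  old=+  +wl: 
  step 23. node 3  ⊔preds=⊤  new=⊤  stable
  step 24. node 6  ⊔preds=⊤  new=⊤  stable

Least fixpoint reached:
  node 0: ⊤
  node 1: ⊤
  node 2: +
  node 3: ⊤
  node 4: ⊤
  node 5: ⊤
  node 6: ⊤
  node 7: ⊤

⊤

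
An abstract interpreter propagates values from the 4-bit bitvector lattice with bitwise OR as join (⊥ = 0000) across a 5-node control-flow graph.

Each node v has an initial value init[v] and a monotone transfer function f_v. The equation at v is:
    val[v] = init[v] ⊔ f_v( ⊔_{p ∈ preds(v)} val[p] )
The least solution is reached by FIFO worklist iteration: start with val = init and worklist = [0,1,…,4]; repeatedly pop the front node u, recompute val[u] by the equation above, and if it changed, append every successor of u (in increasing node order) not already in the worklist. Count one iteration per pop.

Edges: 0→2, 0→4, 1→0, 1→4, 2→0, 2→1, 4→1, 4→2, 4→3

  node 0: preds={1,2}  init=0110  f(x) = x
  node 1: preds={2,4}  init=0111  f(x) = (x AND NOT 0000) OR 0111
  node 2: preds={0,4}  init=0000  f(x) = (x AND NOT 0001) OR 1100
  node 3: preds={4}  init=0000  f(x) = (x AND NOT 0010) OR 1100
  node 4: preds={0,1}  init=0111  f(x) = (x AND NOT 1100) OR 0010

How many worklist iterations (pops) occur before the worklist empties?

Worklist (10 pops):
  #1 pop 0: in=0111 → 0111 (was 0110); enqueue []
  #2 pop 1: in=0111 → 0111 (no change)
  #3 pop 2: in=0111 → 1110 (was 0000); enqueue [0,1]
  #4 pop 3: in=0111 → 1101 (was 0000); enqueue []
  #5 pop 4: in=0111 → 0111 (no change)
  #6 pop 0: in=1111 → 1111 (was 0111); enqueue [2,4]
  #7 pop 1: in=1111 → 1111 (was 0111); enqueue [0]
  #8 pop 2: in=1111 → 1110 (no change)
  #9 pop 4: in=1111 → 0111 (no change)
  #10 pop 0: in=1111 → 1111 (no change)

Fixpoint:
  val[0] = 1111
  val[1] = 1111
  val[2] = 1110
  val[3] = 1101
  val[4] = 0111

10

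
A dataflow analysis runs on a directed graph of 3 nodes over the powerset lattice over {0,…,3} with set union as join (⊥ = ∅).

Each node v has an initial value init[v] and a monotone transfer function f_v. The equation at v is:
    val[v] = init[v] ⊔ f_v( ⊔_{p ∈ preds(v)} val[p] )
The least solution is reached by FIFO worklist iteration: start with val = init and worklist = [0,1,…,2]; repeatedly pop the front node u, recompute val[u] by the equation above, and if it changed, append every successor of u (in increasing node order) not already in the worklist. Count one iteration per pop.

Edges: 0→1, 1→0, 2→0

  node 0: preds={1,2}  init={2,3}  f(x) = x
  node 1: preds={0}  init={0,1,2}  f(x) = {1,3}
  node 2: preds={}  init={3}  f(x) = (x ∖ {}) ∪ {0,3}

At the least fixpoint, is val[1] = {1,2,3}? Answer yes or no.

no

Worklist (4 pops):
  #1 pop 0: in={0,1,2,3} → {0,1,2,3} (was {2,3}); enqueue []
  #2 pop 1: in={0,1,2,3} → {0,1,2,3} (was {0,1,2}); enqueue [0]
  #3 pop 2: in={} → {0,3} (was {3}); enqueue []
  #4 pop 0: in={0,1,2,3} → {0,1,2,3} (no change)

Fixpoint:
  val[0] = {0,1,2,3}
  val[1] = {0,1,2,3}
  val[2] = {0,3}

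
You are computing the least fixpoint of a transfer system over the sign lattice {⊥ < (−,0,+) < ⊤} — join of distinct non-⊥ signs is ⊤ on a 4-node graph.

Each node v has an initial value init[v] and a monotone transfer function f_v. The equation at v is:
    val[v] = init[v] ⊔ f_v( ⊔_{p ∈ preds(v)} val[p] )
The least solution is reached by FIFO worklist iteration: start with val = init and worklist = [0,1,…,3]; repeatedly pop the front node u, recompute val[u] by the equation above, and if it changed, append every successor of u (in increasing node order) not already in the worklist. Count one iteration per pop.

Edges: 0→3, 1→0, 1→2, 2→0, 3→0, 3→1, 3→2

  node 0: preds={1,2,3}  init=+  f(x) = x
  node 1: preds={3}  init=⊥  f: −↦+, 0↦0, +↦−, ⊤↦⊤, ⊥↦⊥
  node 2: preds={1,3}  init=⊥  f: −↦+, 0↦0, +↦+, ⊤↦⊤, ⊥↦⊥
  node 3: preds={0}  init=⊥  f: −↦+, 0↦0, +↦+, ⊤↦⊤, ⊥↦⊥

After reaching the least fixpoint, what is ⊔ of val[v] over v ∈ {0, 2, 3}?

Iteration log — 13 steps:
  step 1. node 0  ⊔preds=⊥  new=+  stable
  step 2. node 1  ⊔preds=⊥  new=⊥  stable
  step 3. node 2  ⊔preds=⊥  new=⊥  stable
  step 4. node 3  ⊔preds=+  new=+  old=⊥  +wl: 0,1,2
  step 5. node 0  ⊔preds=+  new=+  stable
  step 6. node 1  ⊔preds=+  new=−  old=⊥  +wl: 0
  step 7. node 2  ⊔preds=⊤  new=⊤  old=⊥  +wl: 
  step 8. node 0  ⊔preds=⊤  new=⊤  old=+  +wl: 3
  step 9. node 3  ⊔preds=⊤  new=⊤  old=+  +wl: 0,1,2
  step 10. node 0  ⊔preds=⊤  new=⊤  stable
  step 11. node 1  ⊔preds=⊤  new=⊤  old=−  +wl: 0
  step 12. node 2  ⊔preds=⊤  new=⊤  stable
  step 13. node 0  ⊔preds=⊤  new=⊤  stable

Least fixpoint reached:
  node 0: ⊤
  node 1: ⊤
  node 2: ⊤
  node 3: ⊤

⊤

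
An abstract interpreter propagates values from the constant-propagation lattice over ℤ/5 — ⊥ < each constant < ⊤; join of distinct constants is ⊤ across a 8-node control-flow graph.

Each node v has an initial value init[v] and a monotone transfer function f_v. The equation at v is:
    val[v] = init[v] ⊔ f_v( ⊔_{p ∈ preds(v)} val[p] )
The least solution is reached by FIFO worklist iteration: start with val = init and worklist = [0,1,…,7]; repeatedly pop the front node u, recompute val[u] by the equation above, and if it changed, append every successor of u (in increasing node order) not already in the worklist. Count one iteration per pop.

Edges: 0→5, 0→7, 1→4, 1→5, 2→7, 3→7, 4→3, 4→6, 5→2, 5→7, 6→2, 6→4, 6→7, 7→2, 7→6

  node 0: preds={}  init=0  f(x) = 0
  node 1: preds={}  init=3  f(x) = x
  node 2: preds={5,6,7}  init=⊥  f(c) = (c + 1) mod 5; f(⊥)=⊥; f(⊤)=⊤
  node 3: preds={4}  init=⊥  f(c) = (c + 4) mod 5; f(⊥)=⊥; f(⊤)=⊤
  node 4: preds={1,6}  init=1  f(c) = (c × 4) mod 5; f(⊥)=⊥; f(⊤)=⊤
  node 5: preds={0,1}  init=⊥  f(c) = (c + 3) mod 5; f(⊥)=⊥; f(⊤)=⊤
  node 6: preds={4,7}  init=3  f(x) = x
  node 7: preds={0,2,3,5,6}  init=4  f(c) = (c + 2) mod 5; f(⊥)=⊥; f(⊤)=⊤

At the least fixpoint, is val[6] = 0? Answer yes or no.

no

Trace (13 dequeues):
  [1] u=0 | in ⊥ | out 0 | ==
  [2] u=1 | in ⊥ | out 3 | ==
  [3] u=2 | in ⊤ | out ⊤ | prev ⊥ | push {}
  [4] u=3 | in 1 | out 0 | prev ⊥ | push {}
  [5] u=4 | in 3 | out ⊤ | prev 1 | push {3}
  [6] u=5 | in ⊤ | out ⊤ | prev ⊥ | push {2}
  [7] u=6 | in ⊤ | out ⊤ | prev 3 | push {4}
  [8] u=7 | in ⊤ | out ⊤ | prev 4 | push {6}
  [9] u=3 | in ⊤ | out ⊤ | prev 0 | push {7}
  [10] u=2 | in ⊤ | out ⊤ | ==
  [11] u=4 | in ⊤ | out ⊤ | ==
  [12] u=6 | in ⊤ | out ⊤ | ==
  [13] u=7 | in ⊤ | out ⊤ | ==

Converged values:
  [0] 0
  [1] 3
  [2] ⊤
  [3] ⊤
  [4] ⊤
  [5] ⊤
  [6] ⊤
  [7] ⊤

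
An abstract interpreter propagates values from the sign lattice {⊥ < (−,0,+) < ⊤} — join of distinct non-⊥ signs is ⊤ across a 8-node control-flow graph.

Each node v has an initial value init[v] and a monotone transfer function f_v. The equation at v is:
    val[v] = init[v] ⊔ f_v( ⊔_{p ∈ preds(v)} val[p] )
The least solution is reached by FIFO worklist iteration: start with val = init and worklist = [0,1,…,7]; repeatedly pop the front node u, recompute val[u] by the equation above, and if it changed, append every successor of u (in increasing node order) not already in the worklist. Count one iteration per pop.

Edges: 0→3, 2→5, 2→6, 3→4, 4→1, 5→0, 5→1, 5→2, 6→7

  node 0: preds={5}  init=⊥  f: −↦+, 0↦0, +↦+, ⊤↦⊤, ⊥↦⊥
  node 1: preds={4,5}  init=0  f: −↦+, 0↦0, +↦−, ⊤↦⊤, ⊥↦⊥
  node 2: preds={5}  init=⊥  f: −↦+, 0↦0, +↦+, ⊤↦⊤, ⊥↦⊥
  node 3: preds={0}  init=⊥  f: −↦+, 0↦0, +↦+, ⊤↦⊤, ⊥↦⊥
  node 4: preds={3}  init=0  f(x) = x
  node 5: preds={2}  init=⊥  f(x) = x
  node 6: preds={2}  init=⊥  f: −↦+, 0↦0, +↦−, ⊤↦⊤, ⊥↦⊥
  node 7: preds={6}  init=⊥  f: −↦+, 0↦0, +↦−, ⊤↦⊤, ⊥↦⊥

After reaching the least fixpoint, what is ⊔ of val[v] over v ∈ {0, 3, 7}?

⊥

Worklist (8 pops):
  #1 pop 0: in=⊥ → ⊥ (no change)
  #2 pop 1: in=0 → 0 (no change)
  #3 pop 2: in=⊥ → ⊥ (no change)
  #4 pop 3: in=⊥ → ⊥ (no change)
  #5 pop 4: in=⊥ → 0 (no change)
  #6 pop 5: in=⊥ → ⊥ (no change)
  #7 pop 6: in=⊥ → ⊥ (no change)
  #8 pop 7: in=⊥ → ⊥ (no change)

Fixpoint:
  val[0] = ⊥
  val[1] = 0
  val[2] = ⊥
  val[3] = ⊥
  val[4] = 0
  val[5] = ⊥
  val[6] = ⊥
  val[7] = ⊥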